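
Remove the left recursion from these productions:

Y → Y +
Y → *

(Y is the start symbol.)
Y is directly left-recursive. The standard transformation for
  A → A α₁ | ... | A α_m | β₁ | ... | β_n
is
  A  → β₁ A' | ... | β_n A'
  A' → α₁ A' | ... | α_m A' | ε

Y → * becomes Y → * Y'
Y → Y + becomes Y' → + Y'
Add Y' → ε

Resulting grammar:
Y → * Y'
Y' → + Y'
Y' → ε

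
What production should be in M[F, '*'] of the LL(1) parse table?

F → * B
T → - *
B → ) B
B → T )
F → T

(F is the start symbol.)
F → * B

To find M[F, '*'], we find productions for F where '*' is in the predict set (PREDICT(N → α) = (FIRST(α) \ {ε}) ∪ (FOLLOW(N) if α ⇒* ε)).

Relevant sets:
  FIRST(T) = { '-' }

F → * B: PREDICT = { '*' }
  '*' is in predict set, so this production goes in M[F, '*']
F → T: PREDICT = { '-' }

M[F, '*'] = F → * B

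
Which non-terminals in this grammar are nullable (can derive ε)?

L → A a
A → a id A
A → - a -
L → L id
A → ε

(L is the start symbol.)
A non-terminal is nullable if it can derive ε (the empty string): either it has an ε-production, or it has a production whose right-hand side consists entirely of nullable non-terminals.

ε-productions: A → ε
So A is immediately nullable.
No further non-terminal can be added: every production for the remaining non-terminals contains a terminal or a non-nullable non-terminal.
Nullable = { 'A' }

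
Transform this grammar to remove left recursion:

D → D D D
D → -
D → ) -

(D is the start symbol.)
D is directly left-recursive. The standard transformation for
  A → A α₁ | ... | A α_m | β₁ | ... | β_n
is
  A  → β₁ A' | ... | β_n A'
  A' → α₁ A' | ... | α_m A' | ε

D → - becomes D → - D'
D → ) - becomes D → ) - D'
D → D D D becomes D' → D D D'
Add D' → ε

Resulting grammar:
D → - D'
D → ) - D'
D' → D D D'
D' → ε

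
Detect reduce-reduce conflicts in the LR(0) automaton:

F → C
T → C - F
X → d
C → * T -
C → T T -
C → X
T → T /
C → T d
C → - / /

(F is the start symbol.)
Yes — I11: [C → T d .] vs [X → d .]

A reduce-reduce conflict occurs when an LR(0) state has two complete items [A → α .] and [B → β .] — both call for a reduction, and with no lookahead the parser cannot choose between them.

Augment with F' → F and build the canonical LR(0) collection (I0 = CLOSURE({[F' → . F]}), then GOTO on every symbol after a dot until no new states appear). It has 19 states:
  I0: { [C → . * T -], [C → . - / /], [C → . T T -], [C → . T d], [C → . X], [F → . C], [F' → . F], [T → . C - F], [T → . T /], [X → . d] }  — shift
  I1: { [C → * . T -], [C → . * T -], [C → . - / /], [C → . T T -], [C → . T d], [C → . X], [T → . C - F], [T → . T /], [X → . d] }  — shift
  I2: { [C → - . / /] }  — shift
  I3: { [F → C .], [T → C . - F] }  — shift, reduce
  I4: { [F' → F .] }  — accept
  I5: { [C → . * T -], [C → . - / /], [C → . T T -], [C → . T d], [C → . X], [C → T . T -], [C → T . d], [T → . C - F], [T → . T /], [T → T . /], [X → . d] }  — shift
  I6: { [C → X .] }  — reduce
  I7: { [X → d .] }  — reduce
  I8: { [T → T / .] }  — reduce
  I9: { [T → C . - F] }  — shift
  I10: { [C → . * T -], [C → . - / /], [C → . T T -], [C → . T d], [C → . X], [C → T . T -], [C → T . d], [C → T T . -], [T → . C - F], [T → . T /], [T → T . /], [X → . d] }  — shift
  I11: { [C → T d .], [X → d .] }  — 2 reduces
  I12: { [C → - . / /], [C → T T - .] }  — shift, reduce
  I13: { [C → - / . /] }  — shift
  I14: { [C → - / / .] }  — reduce
  I15: { [C → . * T -], [C → . - / /], [C → . T T -], [C → . T d], [C → . X], [F → . C], [T → . C - F], [T → . T /], [T → C - . F], [X → . d] }  — shift
  I16: { [T → C - F .] }  — reduce
  I17: { [C → * T . -], [C → . * T -], [C → . - / /], [C → . T T -], [C → . T d], [C → . X], [C → T . T -], [C → T . d], [T → . C - F], [T → . T /], [T → T . /], [X → . d] }  — shift
  I18: { [C → * T - .], [C → - . / /] }  — shift, reduce

I11 contains complete items [C → T d .], [X → d .] — reduce-reduce conflict.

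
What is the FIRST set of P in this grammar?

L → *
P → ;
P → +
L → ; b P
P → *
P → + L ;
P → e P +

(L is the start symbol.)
{ '*', '+', ';', 'e' }

From P → ;:
  - ';' is a terminal: add ';' and stop
From P → +:
  - '+' is a terminal: add '+' and stop
From P → *:
  - '*' is a terminal: add '*' and stop
From P → + L ;:
  - '+' is a terminal: add '+' and stop
From P → e P +:
  - e is a terminal: add 'e' and stop

Collecting: FIRST(P) = { '*', '+', ';', 'e' }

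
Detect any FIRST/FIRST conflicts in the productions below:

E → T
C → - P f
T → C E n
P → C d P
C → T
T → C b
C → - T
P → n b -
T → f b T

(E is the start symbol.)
A FIRST/FIRST conflict occurs when two productions N → α and N → β for the same non-terminal have FIRST(α) ∩ FIRST(β) ≠ ∅ (with ε ∈ FIRST of a nullable right-hand side, so two nullable alternatives also conflict).

FIRST sets of the non-terminals at (or reachable through a nullable prefix from) the front of some alternative:
  FIRST(T) = { '-', 'f' }
  FIRST(C) = { '-', 'f' }

Productions for C:
  C → - P f: FIRST = { '-' }
  C → T: FIRST = { '-', 'f' }
  C → - T: FIRST = { '-' }
Productions for T:
  T → C E n: FIRST = { '-', 'f' }
  T → C b: FIRST = { '-', 'f' }
  T → f b T: FIRST = { 'f' }
Productions for P:
  P → C d P: FIRST = { '-', 'f' }
  P → n b -: FIRST = { 'n' }
E has only one production, so no FIRST/FIRST conflict is possible there.

Conflict for C: C → - P f and C → T
  Overlap: { '-' }
Conflict for C: C → - P f and C → - T
  Overlap: { '-' }
Conflict for C: C → T and C → - T
  Overlap: { '-' }
Conflict for T: T → C E n and T → C b
  Overlap: { '-', 'f' }
Conflict for T: T → C E n and T → f b T
  Overlap: { 'f' }
Conflict for T: T → C b and T → f b T
  Overlap: { 'f' }

Answer: Yes. C → '-' P f / C → T on { '-' }; C → '-' P f / C → '-' T on { '-' }; C → T / C → '-' T on { '-' }; T → C E n / T → C b on { '-', 'f' }; T → C E n / T → f b T on { 'f' }; T → C b / T → f b T on { 'f' }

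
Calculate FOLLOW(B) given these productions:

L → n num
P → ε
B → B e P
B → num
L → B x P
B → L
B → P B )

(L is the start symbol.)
{ ')', 'e', 'x' }

In B → B e P: B is followed by e P, add FIRST(e P) \ {ε} = { 'e' }
In L → B x P: B is followed by x P, add FIRST(x P) \ {ε} = { 'x' }
In B → P B ): B is followed by ')', add FIRST(')') \ {ε} = { ')' }

Taking the union: FOLLOW(B) = { ')', 'e', 'x' }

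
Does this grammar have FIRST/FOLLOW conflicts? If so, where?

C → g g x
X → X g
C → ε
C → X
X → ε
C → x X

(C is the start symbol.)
Yes. X → X g with FOLLOW(X) on { 'g' }

Nullable non-terminals: C, X.
FIRST sets used below: FIRST(X) = { 'g', ε }

C: nullable alternative(s) C → ε, C → X; FOLLOW(C) = { $ }
  C → g g x: FIRST \ {ε} = { 'g' } — disjoint from FOLLOW(C)
  C → ε: FIRST \ {ε} = { } — disjoint from FOLLOW(C)
  C → X: FIRST \ {ε} = { 'g' } — disjoint from FOLLOW(C)
  C → x X: FIRST \ {ε} = { 'x' } — disjoint from FOLLOW(C)

X: nullable alternative(s) X → ε; FOLLOW(X) = { $, 'g' }
  X → X g: FIRST \ {ε} = { 'g' } — overlaps FOLLOW(X) on { 'g' }: CONFLICT
  X → ε: FIRST \ {ε} = { } — this is the only nullable alternative, skip

So the grammar has 1 FIRST/FOLLOW conflict (marked CONFLICT above).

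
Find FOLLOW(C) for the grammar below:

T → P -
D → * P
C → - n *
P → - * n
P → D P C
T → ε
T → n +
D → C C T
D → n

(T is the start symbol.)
In P → D P C: C is at the end, add FOLLOW(P)
In D → C C T: C is followed by C T, add FIRST(C T) \ {ε} = { '-' }
In D → C C T: C is followed by T, add FIRST(T) \ {ε} = { '*', '-', 'n' }
  T is nullable, so also add FOLLOW(D)

The FOLLOW sets referred to above (computed the same way, to a fixed point):
  FOLLOW(P) = { '*', '-', 'n' }
  FOLLOW(D) = { '*', '-', 'n' }

Taking the union: FOLLOW(C) = { '*', '-', 'n' }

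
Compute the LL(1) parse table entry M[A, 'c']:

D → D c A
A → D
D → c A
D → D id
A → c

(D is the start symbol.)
To find M[A, 'c'], we find productions for A where 'c' is in the predict set (PREDICT(N → α) = (FIRST(α) \ {ε}) ∪ (FOLLOW(N) if α ⇒* ε)).

Relevant sets:
  FIRST(D) = { 'c' }

A → D: PREDICT = { 'c' }
  'c' is in predict set, so this production goes in M[A, 'c']
A → c: PREDICT = { 'c' }
  'c' is in predict set, so this production goes in M[A, 'c']

M[A, 'c'] = A → D, A → c  (a multiply-defined cell — the grammar is not LL(1))

Answer: A → D, A → c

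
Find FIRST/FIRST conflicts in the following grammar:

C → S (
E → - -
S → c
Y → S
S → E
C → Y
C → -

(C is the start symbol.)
Yes. C → S '(' / C → Y on { '-', 'c' }; C → S '(' / C → '-' on { '-' }; C → Y / C → '-' on { '-' }

FIRST sets of the non-terminals at (or reachable through a nullable prefix from) the front of some alternative:
  FIRST(S) = { '-', 'c' }
  FIRST(Y) = { '-', 'c' }
  FIRST(E) = { '-' }

Productions for C:
  C → S (: FIRST = { '-', 'c' }
  C → Y: FIRST = { '-', 'c' }
  C → -: FIRST = { '-' }
Productions for S:
  S → c: FIRST = { 'c' }
  S → E: FIRST = { '-' }
E, Y have only one production, so no FIRST/FIRST conflict is possible there.

Conflict for C: C → S ( and C → Y
  Overlap: { '-', 'c' }
Conflict for C: C → S ( and C → -
  Overlap: { '-' }
Conflict for C: C → Y and C → -
  Overlap: { '-' }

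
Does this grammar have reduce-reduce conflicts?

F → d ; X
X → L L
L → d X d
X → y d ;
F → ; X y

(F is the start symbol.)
No reduce-reduce conflicts

A reduce-reduce conflict occurs when an LR(0) state has two complete items [A → α .] and [B → β .] — both call for a reduction, and with no lookahead the parser cannot choose between them.

Augment with F' → F and build the canonical LR(0) collection (I0 = CLOSURE({[F' → . F]}), then GOTO on every symbol after a dot until no new states appear). It has 16 states:
  I0: { [F → . ; X y], [F → . d ; X], [F' → . F] }  — shift
  I1: { [F → ; . X y], [L → . d X d], [X → . L L], [X → . y d ;] }  — shift
  I2: { [F' → F .] }  — accept
  I3: { [F → d . ; X] }  — shift
  I4: { [F → d ; . X], [L → . d X d], [X → . L L], [X → . y d ;] }  — shift
  I5: { [L → . d X d], [X → L . L] }  — shift
  I6: { [F → d ; X .] }  — reduce
  I7: { [L → . d X d], [L → d . X d], [X → . L L], [X → . y d ;] }  — shift
  I8: { [X → y . d ;] }  — shift
  I9: { [X → y d . ;] }  — shift
  I10: { [X → y d ; .] }  — reduce
  I11: { [L → d X . d] }  — shift
  I12: { [L → d X d .] }  — reduce
  I13: { [X → L L .] }  — reduce
  I14: { [F → ; X . y] }  — shift
  I15: { [F → ; X y .] }  — reduce

No state contains more than one complete item.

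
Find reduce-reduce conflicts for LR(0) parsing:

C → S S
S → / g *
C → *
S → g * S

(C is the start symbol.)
No reduce-reduce conflicts

Augment with C' → C and build the canonical LR(0) collection (I0 = CLOSURE({[C' → . C]}), then GOTO on every symbol after a dot until no new states appear). It has 11 states:
  I0: { [C → . *], [C → . S S], [C' → . C], [S → . / g *], [S → . g * S] }  — shift
  I1: { [C → * .] }  — reduce
  I2: { [S → / . g *] }  — shift
  I3: { [C' → C .] }  — accept
  I4: { [C → S . S], [S → . / g *], [S → . g * S] }  — shift
  I5: { [S → g . * S] }  — shift
  I6: { [S → . / g *], [S → . g * S], [S → g * . S] }  — shift
  I7: { [S → g * S .] }  — reduce
  I8: { [C → S S .] }  — reduce
  I9: { [S → / g . *] }  — shift
  I10: { [S → / g * .] }  — reduce

No state contains more than one complete item.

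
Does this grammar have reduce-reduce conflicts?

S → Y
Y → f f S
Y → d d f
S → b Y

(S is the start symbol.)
Augment with S' → S and build the canonical LR(0) collection (I0 = CLOSURE({[S' → . S]}), then GOTO on every symbol after a dot until no new states appear). It has 11 states:
  I0: { [S → . Y], [S → . b Y], [S' → . S], [Y → . d d f], [Y → . f f S] }  — shift
  I1: { [S' → S .] }  — accept
  I2: { [S → Y .] }  — reduce
  I3: { [S → b . Y], [Y → . d d f], [Y → . f f S] }  — shift
  I4: { [Y → d . d f] }  — shift
  I5: { [Y → f . f S] }  — shift
  I6: { [S → . Y], [S → . b Y], [Y → . d d f], [Y → . f f S], [Y → f f . S] }  — shift
  I7: { [Y → f f S .] }  — reduce
  I8: { [Y → d d . f] }  — shift
  I9: { [Y → d d f .] }  — reduce
  I10: { [S → b Y .] }  — reduce

No state contains more than one complete item.

Answer: No reduce-reduce conflicts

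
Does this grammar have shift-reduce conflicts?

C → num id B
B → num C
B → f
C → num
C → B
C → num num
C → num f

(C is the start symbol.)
Yes — I4: [C → num .] vs [B → . f]; I8: [C → num .] vs [B → . f]

Augment with C' → C and build the canonical LR(0) collection (I0 = CLOSURE({[C' → . C]}), then GOTO on every symbol after a dot until no new states appear). It has 11 states:
  I0: { [B → . f], [B → . num C], [C → . B], [C → . num f], [C → . num id B], [C → . num num], [C → . num], [C' → . C] }  — shift
  I1: { [C → B .] }  — reduce
  I2: { [C' → C .] }  — accept
  I3: { [B → f .] }  — reduce
  I4: { [B → . f], [B → . num C], [B → num . C], [C → . B], [C → . num f], [C → . num id B], [C → . num num], [C → . num], [C → num . f], [C → num . id B], [C → num . num], [C → num .] }  — shift, reduce
  I5: { [B → num C .] }  — reduce
  I6: { [B → f .], [C → num f .] }  — 2 reduces
  I7: { [B → . f], [B → . num C], [C → num id . B] }  — shift
  I8: { [B → . f], [B → . num C], [B → num . C], [C → . B], [C → . num f], [C → . num id B], [C → . num num], [C → . num], [C → num . f], [C → num . id B], [C → num . num], [C → num .], [C → num num .] }  — shift, 2 reduces
  I9: { [C → num id B .] }  — reduce
  I10: { [B → . f], [B → . num C], [B → num . C], [C → . B], [C → . num f], [C → . num id B], [C → . num num], [C → . num] }  — shift

I4 contains reduce item [C → num .] and shift items [B → . f], [B → . num C], [C → . num], [C → . num f], [C → num . f], [C → . num id B], [C → num . id B], [C → . num num], [C → num . num] — shift-reduce conflict.
I8 contains reduce items [C → num .], [C → num num .] and shift items [B → . f], [B → . num C], [C → . num], [C → . num f], [C → num . f], [C → . num id B], [C → num . id B], [C → . num num], [C → num . num] — shift-reduce conflict.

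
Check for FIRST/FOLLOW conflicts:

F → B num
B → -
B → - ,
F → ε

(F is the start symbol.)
A FIRST/FOLLOW conflict occurs when a non-terminal N has a nullable alternative N → β (β ⇒* ε) and another alternative N → α with FIRST(α) ∩ FOLLOW(N) ≠ ∅: on such a lookahead the parser cannot decide between expanding α and letting N vanish via β.

Nullable non-terminals: F.
FIRST sets used below: FIRST(B) = { '-' }

F: nullable alternative(s) F → ε; FOLLOW(F) = { $ }
  F → B num: FIRST \ {ε} = { '-' } — disjoint from FOLLOW(F)
  F → ε: FIRST \ {ε} = { } — this is the only nullable alternative, skip

B has no nullable alternative, so no FIRST/FOLLOW check is needed there.

No FIRST/FOLLOW conflicts found.

Answer: No FIRST/FOLLOW conflicts.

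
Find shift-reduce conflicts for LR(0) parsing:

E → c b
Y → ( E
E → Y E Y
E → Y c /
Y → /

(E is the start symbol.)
A shift-reduce conflict occurs when an LR(0) state has both:
  - a complete (reduce) item [A → α .] (dot at the end), and
  - a shift item [B → β . c γ] (dot before a terminal).

Augment with E' → E and build the canonical LR(0) collection (I0 = CLOSURE({[E' → . E]}), then GOTO on every symbol after a dot until no new states appear). It has 12 states:
  I0: { [E → . Y E Y], [E → . Y c /], [E → . c b], [E' → . E], [Y → . ( E], [Y → . /] }  — shift
  I1: { [E → . Y E Y], [E → . Y c /], [E → . c b], [Y → ( . E], [Y → . ( E], [Y → . /] }  — shift
  I2: { [Y → / .] }  — reduce
  I3: { [E' → E .] }  — accept
  I4: { [E → . Y E Y], [E → . Y c /], [E → . c b], [E → Y . E Y], [E → Y . c /], [Y → . ( E], [Y → . /] }  — shift
  I5: { [E → c . b] }  — shift
  I6: { [E → c b .] }  — reduce
  I7: { [E → Y E . Y], [Y → . ( E], [Y → . /] }  — shift
  I8: { [E → Y c . /], [E → c . b] }  — shift
  I9: { [E → Y c / .] }  — reduce
  I10: { [E → Y E Y .] }  — reduce
  I11: { [Y → ( E .] }  — reduce

No state contains both a complete item and a shift item.

Answer: No shift-reduce conflicts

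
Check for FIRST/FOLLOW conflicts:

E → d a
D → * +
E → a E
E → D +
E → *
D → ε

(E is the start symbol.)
No FIRST/FOLLOW conflicts.

Nullable non-terminals: D.

D: nullable alternative(s) D → ε; FOLLOW(D) = { '+' }
  D → * +: FIRST \ {ε} = { '*' } — disjoint from FOLLOW(D)
  D → ε: FIRST \ {ε} = { } — this is the only nullable alternative, skip

E has no nullable alternative, so no FIRST/FOLLOW check is needed there.

No FIRST/FOLLOW conflicts found.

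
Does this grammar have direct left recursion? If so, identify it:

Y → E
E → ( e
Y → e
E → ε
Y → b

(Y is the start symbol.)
No direct left recursion

Direct left recursion occurs when N → N α for some non-terminal N (the right-hand side begins with the left-hand side itself).

Y → E: starts with E
E → ( e: starts with '('
Y → e: starts with e
E → ε: starts with ε
Y → b: starts with b

No direct left recursion found.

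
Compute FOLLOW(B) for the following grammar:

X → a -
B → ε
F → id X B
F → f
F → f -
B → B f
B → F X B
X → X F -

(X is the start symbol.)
In F → id X B: B is at the end, add FOLLOW(F)
In B → B f: B is followed by f, add FIRST(f) \ {ε} = { 'f' }
In B → F X B: B is at the end; this adds FOLLOW(B) to itself — nothing new

The FOLLOW sets referred to above (computed the same way, to a fixed point):
  FOLLOW(F) = { '-', 'a' }

Taking the union: FOLLOW(B) = { '-', 'a', 'f' }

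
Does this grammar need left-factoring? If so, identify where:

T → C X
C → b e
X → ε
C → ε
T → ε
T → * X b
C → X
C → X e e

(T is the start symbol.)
Left-factoring is needed when two productions for the same non-terminal
share a common prefix on the right-hand side.

Productions for T:
  T → C X
  T → ε
  T → * X b
Productions for C:
  C → b e
  C → ε
  C → X
  C → X e e

Found common prefix 'X' in productions for C

Answer: Yes, C has productions with common prefix 'X'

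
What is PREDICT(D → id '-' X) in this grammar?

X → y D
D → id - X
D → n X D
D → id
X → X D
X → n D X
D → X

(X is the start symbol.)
PREDICT(D → id '-' X) = (FIRST(RHS) \ {ε}) ∪ (FOLLOW(D) if ε ∈ FIRST(RHS), i.e. RHS ⇒* ε)
FIRST(id '-' X) = { 'id' }
ε ∉ FIRST(id '-' X), so FOLLOW(D) is not added.
PREDICT(D → id '-' X) = { 'id' }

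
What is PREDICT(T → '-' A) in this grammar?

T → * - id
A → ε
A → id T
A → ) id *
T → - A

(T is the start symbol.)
PREDICT(T → '-' A) = (FIRST(RHS) \ {ε}) ∪ (FOLLOW(T) if ε ∈ FIRST(RHS), i.e. RHS ⇒* ε)
FIRST('-' A) = { '-' }
ε ∉ FIRST('-' A), so FOLLOW(T) is not added.
PREDICT(T → '-' A) = { '-' }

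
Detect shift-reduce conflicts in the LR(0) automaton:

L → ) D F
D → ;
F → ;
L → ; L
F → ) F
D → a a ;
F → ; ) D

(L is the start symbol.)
Yes — I11: [F → ; .] vs [F → ; . ) D]

A shift-reduce conflict occurs when an LR(0) state has both:
  - a complete (reduce) item [A → α .] (dot at the end), and
  - a shift item [B → β . c γ] (dot before a terminal).

Augment with L' → L and build the canonical LR(0) collection (I0 = CLOSURE({[L' → . L]}), then GOTO on every symbol after a dot until no new states appear). It has 16 states:
  I0: { [L → . ) D F], [L → . ; L], [L' → . L] }  — shift
  I1: { [D → . ;], [D → . a a ;], [L → ) . D F] }  — shift
  I2: { [L → . ) D F], [L → . ; L], [L → ; . L] }  — shift
  I3: { [L' → L .] }  — accept
  I4: { [L → ; L .] }  — reduce
  I5: { [D → ; .] }  — reduce
  I6: { [F → . ) F], [F → . ; ) D], [F → . ;], [L → ) D . F] }  — shift
  I7: { [D → a . a ;] }  — shift
  I8: { [D → a a . ;] }  — shift
  I9: { [D → a a ; .] }  — reduce
  I10: { [F → ) . F], [F → . ) F], [F → . ; ) D], [F → . ;] }  — shift
  I11: { [F → ; . ) D], [F → ; .] }  — shift, reduce
  I12: { [L → ) D F .] }  — reduce
  I13: { [D → . ;], [D → . a a ;], [F → ; ) . D] }  — shift
  I14: { [F → ; ) D .] }  — reduce
  I15: { [F → ) F .] }  — reduce

I11 contains reduce item [F → ; .] and shift item [F → ; . ) D] — shift-reduce conflict.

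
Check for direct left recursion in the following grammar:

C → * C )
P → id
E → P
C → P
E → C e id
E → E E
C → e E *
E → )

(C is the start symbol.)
Direct left recursion occurs when N → N α for some non-terminal N (the right-hand side begins with the left-hand side itself).

C → * C ): starts with '*'
P → id: starts with id
E → P: starts with P
C → P: starts with P
E → C e id: starts with C
E → E E: LEFT RECURSIVE (starts with E)
C → e E *: starts with e
E → ): starts with ')'

The grammar has direct left recursion on: E.

Answer: Yes, E is left-recursive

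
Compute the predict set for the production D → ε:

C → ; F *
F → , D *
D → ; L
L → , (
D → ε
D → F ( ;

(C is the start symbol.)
PREDICT(D → ε) = (FIRST(RHS) \ {ε}) ∪ (FOLLOW(D) if ε ∈ FIRST(RHS), i.e. RHS ⇒* ε)
The right-hand side is ε (FIRST(ε) = { ε }), so the predict set is FOLLOW(D) = { '*' }
PREDICT(D → ε) = { '*' }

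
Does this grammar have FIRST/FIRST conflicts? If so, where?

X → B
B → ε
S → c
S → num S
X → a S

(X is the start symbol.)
No FIRST/FIRST conflicts.

A FIRST/FIRST conflict occurs when two productions N → α and N → β for the same non-terminal have FIRST(α) ∩ FIRST(β) ≠ ∅ (with ε ∈ FIRST of a nullable right-hand side, so two nullable alternatives also conflict).

FIRST sets of the non-terminals at (or reachable through a nullable prefix from) the front of some alternative:
  FIRST(B) = { ε }

Productions for X:
  X → B: FIRST = { ε }
  X → a S: FIRST = { 'a' }
Productions for S:
  S → c: FIRST = { 'c' }
  S → num S: FIRST = { 'num' }
B has only one production, so no FIRST/FIRST conflict is possible there.

All alternatives of each non-terminal have pairwise disjoint FIRST sets.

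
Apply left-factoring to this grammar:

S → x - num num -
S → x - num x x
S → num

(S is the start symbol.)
S → x - num S'
S' → num -
S' → x x
S → num

Left-factoring transforms A → αβ₁ | αβ₂ into A → αA' and A' → β₁ | β₂
(α is the longest common prefix among the alternatives). Repeat until
no nonterminal has two alternatives with a common prefix.

Round 1: S has alternatives sharing prefix 'x - num'. Introduce S': S → x - num S'
  Add: S' → num -
  Add: S' → x x

No remaining common prefixes — done.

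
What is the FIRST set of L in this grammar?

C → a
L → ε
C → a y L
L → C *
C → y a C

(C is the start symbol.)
{ 'a', 'y', ε }

FIRST sets of the other non-terminals involved (by the same procedure, iterated to a fixed point):
  FIRST(C) = { 'a', 'y' }

From L → ε:
  - ε-production, so ε ∈ FIRST(L)
From L → C *:
  - C is a non-terminal: add FIRST(C) \ {ε} = { 'a', 'y' }
    C is not nullable, so stop

Collecting: FIRST(L) = { 'a', 'y', ε }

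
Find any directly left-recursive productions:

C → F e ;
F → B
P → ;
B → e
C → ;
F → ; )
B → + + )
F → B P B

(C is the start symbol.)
No direct left recursion

C → F e ;: starts with F
F → B: starts with B
P → ;: starts with ';'
B → e: starts with e
C → ;: starts with ';'
F → ; ): starts with ';'
B → + + ): starts with '+'
F → B P B: starts with B

No direct left recursion found.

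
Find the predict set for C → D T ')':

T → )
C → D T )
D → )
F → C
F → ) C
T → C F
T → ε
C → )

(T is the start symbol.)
{ ')' }

PREDICT(C → D T ')') = (FIRST(RHS) \ {ε}) ∪ (FOLLOW(C) if ε ∈ FIRST(RHS), i.e. RHS ⇒* ε)
FIRST(D) = { ')' }
FIRST(D T ')') = { ')' }
ε ∉ FIRST(D T ')'), so FOLLOW(C) is not added.
PREDICT(C → D T ')') = { ')' }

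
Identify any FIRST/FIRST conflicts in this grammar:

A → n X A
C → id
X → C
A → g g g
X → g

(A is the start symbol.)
No FIRST/FIRST conflicts.

FIRST sets of the non-terminals at (or reachable through a nullable prefix from) the front of some alternative:
  FIRST(C) = { 'id' }

Productions for A:
  A → n X A: FIRST = { 'n' }
  A → g g g: FIRST = { 'g' }
Productions for X:
  X → C: FIRST = { 'id' }
  X → g: FIRST = { 'g' }
C has only one production, so no FIRST/FIRST conflict is possible there.

All alternatives of each non-terminal have pairwise disjoint FIRST sets.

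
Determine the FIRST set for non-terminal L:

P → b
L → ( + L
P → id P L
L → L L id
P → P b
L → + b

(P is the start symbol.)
From L → ( + L:
  - '(' is a terminal: add '(' and stop
From L → L L id:
  - L is the symbol being defined: contributes nothing new
    L is not nullable, so stop
From L → + b:
  - '+' is a terminal: add '+' and stop

Collecting: FIRST(L) = { '(', '+' }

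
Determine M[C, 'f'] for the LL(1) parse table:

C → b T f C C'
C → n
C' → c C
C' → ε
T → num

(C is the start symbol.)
Empty (error entry)

To find M[C, 'f'], we find productions for C where 'f' is in the predict set (PREDICT(N → α) = (FIRST(α) \ {ε}) ∪ (FOLLOW(N) if α ⇒* ε)).

C → b T f C C': PREDICT = { 'b' }
C → n: PREDICT = { 'n' }

M[C, 'f'] is empty (no production applies)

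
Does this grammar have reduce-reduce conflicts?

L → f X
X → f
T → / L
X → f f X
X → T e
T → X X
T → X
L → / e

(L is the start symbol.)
A reduce-reduce conflict occurs when an LR(0) state has two complete items [A → α .] and [B → β .] — both call for a reduction, and with no lookahead the parser cannot choose between them.

Augment with L' → L and build the canonical LR(0) collection (I0 = CLOSURE({[L' → . L]}), then GOTO on every symbol after a dot until no new states appear). It has 14 states:
  I0: { [L → . / e], [L → . f X], [L' → . L] }  — shift
  I1: { [L → / . e] }  — shift
  I2: { [L' → L .] }  — accept
  I3: { [L → f . X], [T → . / L], [T → . X X], [T → . X], [X → . T e], [X → . f f X], [X → . f] }  — shift
  I4: { [L → . / e], [L → . f X], [T → / . L] }  — shift
  I5: { [X → T . e] }  — shift
  I6: { [L → f X .], [T → . / L], [T → . X X], [T → . X], [T → X . X], [T → X .], [X → . T e], [X → . f f X], [X → . f] }  — shift, 2 reduces
  I7: { [X → f . f X], [X → f .] }  — shift, reduce
  I8: { [T → . / L], [T → . X X], [T → . X], [X → . T e], [X → . f f X], [X → . f], [X → f f . X] }  — shift
  I9: { [T → . / L], [T → . X X], [T → . X], [T → X . X], [T → X .], [X → . T e], [X → . f f X], [X → . f], [X → f f X .] }  — shift, 2 reduces
  I10: { [T → . / L], [T → . X X], [T → . X], [T → X . X], [T → X .], [T → X X .], [X → . T e], [X → . f f X], [X → . f] }  — shift, 2 reduces
  I11: { [X → T e .] }  — reduce
  I12: { [T → / L .] }  — reduce
  I13: { [L → / e .] }  — reduce

I6 contains complete items [L → f X .], [T → X .] — reduce-reduce conflict.
I9 contains complete items [T → X .], [X → f f X .] — reduce-reduce conflict.
I10 contains complete items [T → X .], [T → X X .] — reduce-reduce conflict.

Answer: Yes — I6: [L → f X .] vs [T → X .]; I9: [T → X .] vs [X → f f X .]; I10: [T → X .] vs [T → X X .]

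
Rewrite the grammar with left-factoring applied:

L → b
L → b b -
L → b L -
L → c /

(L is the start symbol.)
L → b L'
L' → ε
L' → b -
L' → L -
L → c /

Left-factoring transforms A → αβ₁ | αβ₂ into A → αA' and A' → β₁ | β₂
(α is the longest common prefix among the alternatives). Repeat until
no nonterminal has two alternatives with a common prefix.

Round 1: L has alternatives sharing prefix 'b'. Introduce L': L → b L'
  Add: L' → ε
  Add: L' → b -
  Add: L' → L -

No remaining common prefixes — done.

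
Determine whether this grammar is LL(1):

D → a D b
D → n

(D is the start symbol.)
A grammar is LL(1) if for each non-terminal N with multiple productions, the predict sets of those productions are pairwise disjoint, where PREDICT(N → α) = (FIRST(α) \ {ε}) ∪ (FOLLOW(N) if α ⇒* ε).

For D:
  PREDICT(D → a D b) = { 'a' }
  PREDICT(D → n) = { 'n' }

All predict sets are disjoint. The grammar IS LL(1).

Answer: Yes, the grammar is LL(1).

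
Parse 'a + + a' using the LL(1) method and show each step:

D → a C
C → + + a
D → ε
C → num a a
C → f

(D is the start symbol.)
Stack is shown with the top on the left.

Stack    Input      Action
--------------------------
D $      a + + a $  output D → a C
a C $    a + + a $  match 'a'
C $      + + a $    output C → + + a
+ + a $  + + a $    match '+'
+ a $    + a $      match '+'
a $      a $        match 'a'
$        $          accept

The string is accepted.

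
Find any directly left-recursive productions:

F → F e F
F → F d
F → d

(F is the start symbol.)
F → F e F: LEFT RECURSIVE (starts with F)
F → F d: LEFT RECURSIVE (starts with F)
F → d: starts with d

The grammar has direct left recursion on: F.

Answer: Yes, F is left-recursive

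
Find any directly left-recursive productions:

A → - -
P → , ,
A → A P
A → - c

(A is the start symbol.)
Direct left recursion occurs when N → N α for some non-terminal N (the right-hand side begins with the left-hand side itself).

A → - -: starts with '-'
P → , ,: starts with ','
A → A P: LEFT RECURSIVE (starts with A)
A → - c: starts with '-'

The grammar has direct left recursion on: A.

Answer: Yes, A is left-recursive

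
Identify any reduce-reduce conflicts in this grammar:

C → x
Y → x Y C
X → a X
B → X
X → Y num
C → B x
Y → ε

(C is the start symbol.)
Yes — I6: [C → x .] vs [Y → .]

A reduce-reduce conflict occurs when an LR(0) state has two complete items [A → α .] and [B → β .] — both call for a reduction, and with no lookahead the parser cannot choose between them.

Augment with C' → C and build the canonical LR(0) collection (I0 = CLOSURE({[C' → . C]}), then GOTO on every symbol after a dot until no new states appear). It has 13 states:
  I0: { [B → . X], [C → . B x], [C → . x], [C' → . C], [X → . Y num], [X → . a X], [Y → . x Y C], [Y → .] }  — shift, reduce
  I1: { [C → B . x] }  — shift
  I2: { [C' → C .] }  — accept
  I3: { [B → X .] }  — reduce
  I4: { [X → Y . num] }  — shift
  I5: { [X → . Y num], [X → . a X], [X → a . X], [Y → . x Y C], [Y → .] }  — shift, reduce
  I6: { [C → x .], [Y → . x Y C], [Y → .], [Y → x . Y C] }  — shift, 2 reduces
  I7: { [B → . X], [C → . B x], [C → . x], [X → . Y num], [X → . a X], [Y → . x Y C], [Y → .], [Y → x Y . C] }  — shift, reduce
  I8: { [Y → . x Y C], [Y → .], [Y → x . Y C] }  — shift, reduce
  I9: { [Y → x Y C .] }  — reduce
  I10: { [X → a X .] }  — reduce
  I11: { [X → Y num .] }  — reduce
  I12: { [C → B x .] }  — reduce

I6 contains complete items [C → x .], [Y → .] — reduce-reduce conflict.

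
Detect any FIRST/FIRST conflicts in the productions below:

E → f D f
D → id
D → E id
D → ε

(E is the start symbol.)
FIRST sets of the non-terminals at (or reachable through a nullable prefix from) the front of some alternative:
  FIRST(E) = { 'f' }

Productions for D:
  D → id: FIRST = { 'id' }
  D → E id: FIRST = { 'f' }
  D → ε: FIRST = { ε }
E has only one production, so no FIRST/FIRST conflict is possible there.

All alternatives of each non-terminal have pairwise disjoint FIRST sets.

Answer: No FIRST/FIRST conflicts.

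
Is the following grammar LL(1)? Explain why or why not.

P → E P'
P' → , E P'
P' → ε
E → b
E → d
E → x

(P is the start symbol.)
A grammar is LL(1) if for each non-terminal N with multiple productions, the predict sets of those productions are pairwise disjoint, where PREDICT(N → α) = (FIRST(α) \ {ε}) ∪ (FOLLOW(N) if α ⇒* ε).

Relevant sets:
  FOLLOW(P') = { $ }

For P':
  PREDICT(P' → ',' E P') = { ',' }
  PREDICT(P' → ε) = { $ }
For E:
  PREDICT(E → b) = { 'b' }
  PREDICT(E → d) = { 'd' }
  PREDICT(E → x) = { 'x' }
P has a single production, so nothing to check there.

All predict sets are disjoint. The grammar IS LL(1).

Answer: Yes, the grammar is LL(1).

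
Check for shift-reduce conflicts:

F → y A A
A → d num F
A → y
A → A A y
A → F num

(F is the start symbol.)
Yes — I6: [A → y .] vs [A → . d num F]; I10: [F → y A A .] vs [A → A A . y]; I12: [A → A A y .] vs [A → . d num F]

Augment with F' → F and build the canonical LR(0) collection (I0 = CLOSURE({[F' → . F]}), then GOTO on every symbol after a dot until no new states appear). It has 13 states:
  I0: { [F → . y A A], [F' → . F] }  — shift
  I1: { [F' → F .] }  — accept
  I2: { [A → . A A y], [A → . F num], [A → . d num F], [A → . y], [F → . y A A], [F → y . A A] }  — shift
  I3: { [A → . A A y], [A → . F num], [A → . d num F], [A → . y], [A → A . A y], [F → . y A A], [F → y A . A] }  — shift
  I4: { [A → F . num] }  — shift
  I5: { [A → d . num F] }  — shift
  I6: { [A → . A A y], [A → . F num], [A → . d num F], [A → . y], [A → y .], [F → . y A A], [F → y . A A] }  — shift, reduce
  I7: { [A → d num . F], [F → . y A A] }  — shift
  I8: { [A → d num F .] }  — reduce
  I9: { [A → F num .] }  — reduce
  I10: { [A → . A A y], [A → . F num], [A → . d num F], [A → . y], [A → A . A y], [A → A A . y], [F → . y A A], [F → y A A .] }  — shift, reduce
  I11: { [A → . A A y], [A → . F num], [A → . d num F], [A → . y], [A → A . A y], [A → A A . y], [F → . y A A] }  — shift
  I12: { [A → . A A y], [A → . F num], [A → . d num F], [A → . y], [A → A A y .], [A → y .], [F → . y A A], [F → y . A A] }  — shift, 2 reduces

I6 contains reduce item [A → y .] and shift items [A → . d num F], [A → . y], [F → . y A A] — shift-reduce conflict.
I10 contains reduce item [F → y A A .] and shift items [A → A A . y], [A → . d num F], [A → . y], [F → . y A A] — shift-reduce conflict.
I12 contains reduce items [A → A A y .], [A → y .] and shift items [A → . d num F], [A → . y], [F → . y A A] — shift-reduce conflict.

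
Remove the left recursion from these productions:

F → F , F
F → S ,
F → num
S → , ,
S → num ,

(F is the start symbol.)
F is directly left-recursive. The standard transformation for
  A → A α₁ | ... | A α_m | β₁ | ... | β_n
is
  A  → β₁ A' | ... | β_n A'
  A' → α₁ A' | ... | α_m A' | ε

F → S , becomes F → S , F'
F → num becomes F → num F'
F → F , F becomes F' → , F F'
Add F' → ε

Productions for other non-terminals are unchanged:
  S → , ,
  S → num ,

Resulting grammar:
F → S , F'
F → num F'
F' → , F F'
F' → ε
S → , ,
S → num ,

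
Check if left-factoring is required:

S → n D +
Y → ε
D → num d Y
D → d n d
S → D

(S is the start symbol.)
Left-factoring is needed when two productions for the same non-terminal
share a common prefix on the right-hand side.

Productions for S:
  S → n D +
  S → D
Productions for D:
  D → num d Y
  D → d n d

No common prefixes found.

Answer: No, left-factoring is not needed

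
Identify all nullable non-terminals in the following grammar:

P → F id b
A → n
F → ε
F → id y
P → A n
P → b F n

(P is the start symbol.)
{ 'F' }

A non-terminal is nullable if it can derive ε (the empty string): either it has an ε-production, or it has a production whose right-hand side consists entirely of nullable non-terminals.

ε-productions: F → ε
So F is immediately nullable.
No further non-terminal can be added: every production for the remaining non-terminals contains a terminal or a non-nullable non-terminal.
Nullable = { 'F' }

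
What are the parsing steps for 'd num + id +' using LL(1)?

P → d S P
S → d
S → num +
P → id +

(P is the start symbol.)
LL(1) parsing maintains a stack (initially the start symbol over $) and the input. At each step: if the stack top is a terminal, match it against the current input token; if it is a non-terminal N, replace it with the RHS of M[N, lookahead] (the unique production whose predict set contains the lookahead).

Stack is shown with the top on the left.

Stack      Input           Action
---------------------------------
P $        d num + id + $  output P → d S P
d S P $    d num + id + $  match 'd'
S P $      num + id + $    output S → num +
num + P $  num + id + $    match 'num'
+ P $      + id + $        match '+'
P $        id + $          output P → id +
id + $     id + $          match 'id'
+ $        + $             match '+'
$          $               accept

The string is accepted.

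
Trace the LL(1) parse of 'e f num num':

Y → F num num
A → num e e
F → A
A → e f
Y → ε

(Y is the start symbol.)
Stack is shown with the top on the left.

Stack          Input          Action
------------------------------------
Y $            e f num num $  output Y → F num num
F num num $    e f num num $  output F → A
A num num $    e f num num $  output A → e f
e f num num $  e f num num $  match 'e'
f num num $    f num num $    match 'f'
num num $      num num $      match 'num'
num $          num $          match 'num'
$              $              accept

The string is accepted.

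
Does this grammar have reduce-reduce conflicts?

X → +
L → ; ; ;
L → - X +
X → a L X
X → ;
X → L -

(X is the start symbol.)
No reduce-reduce conflicts

Augment with X' → X and build the canonical LR(0) collection (I0 = CLOSURE({[X' → . X]}), then GOTO on every symbol after a dot until no new states appear). It has 15 states:
  I0: { [L → . - X +], [L → . ; ; ;], [X → . +], [X → . ;], [X → . L -], [X → . a L X], [X' → . X] }  — shift
  I1: { [X → + .] }  — reduce
  I2: { [L → - . X +], [L → . - X +], [L → . ; ; ;], [X → . +], [X → . ;], [X → . L -], [X → . a L X] }  — shift
  I3: { [L → ; . ; ;], [X → ; .] }  — shift, reduce
  I4: { [X → L . -] }  — shift
  I5: { [X' → X .] }  — accept
  I6: { [L → . - X +], [L → . ; ; ;], [X → a . L X] }  — shift
  I7: { [L → ; . ; ;] }  — shift
  I8: { [L → . - X +], [L → . ; ; ;], [X → . +], [X → . ;], [X → . L -], [X → . a L X], [X → a L . X] }  — shift
  I9: { [X → a L X .] }  — reduce
  I10: { [L → ; ; . ;] }  — shift
  I11: { [L → ; ; ; .] }  — reduce
  I12: { [X → L - .] }  — reduce
  I13: { [L → - X . +] }  — shift
  I14: { [L → - X + .] }  — reduce

No state contains more than one complete item.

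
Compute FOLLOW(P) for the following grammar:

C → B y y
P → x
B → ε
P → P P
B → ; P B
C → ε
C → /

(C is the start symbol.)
{ ';', 'x', 'y' }

In P → P P: P is followed by P, add FIRST(P) \ {ε} = { 'x' }
In P → P P: P is at the end; this adds FOLLOW(P) to itself — nothing new
In B → ; P B: P is followed by B, add FIRST(B) \ {ε} = { ';' }
  B is nullable, so also add FOLLOW(B)

The FOLLOW sets referred to above (computed the same way, to a fixed point):
  FOLLOW(B) = { 'y' }

Taking the union: FOLLOW(P) = { ';', 'x', 'y' }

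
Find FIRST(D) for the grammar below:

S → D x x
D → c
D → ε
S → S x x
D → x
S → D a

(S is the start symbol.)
{ 'c', 'x', ε }

To compute FIRST(D), examine every production with D on the left-hand side, reading each right-hand side left to right until a non-nullable symbol is reached.

From D → c:
  - c is a terminal: add 'c' and stop
From D → ε:
  - ε-production, so ε ∈ FIRST(D)
From D → x:
  - x is a terminal: add 'x' and stop

Collecting: FIRST(D) = { 'c', 'x', ε }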